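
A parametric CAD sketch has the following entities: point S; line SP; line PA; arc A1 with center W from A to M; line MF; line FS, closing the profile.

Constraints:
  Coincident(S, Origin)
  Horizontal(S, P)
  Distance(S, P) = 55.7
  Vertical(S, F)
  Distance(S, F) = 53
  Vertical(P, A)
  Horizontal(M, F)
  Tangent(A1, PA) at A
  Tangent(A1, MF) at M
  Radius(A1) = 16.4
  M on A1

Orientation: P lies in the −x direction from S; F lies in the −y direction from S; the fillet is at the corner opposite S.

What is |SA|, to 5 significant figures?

66.649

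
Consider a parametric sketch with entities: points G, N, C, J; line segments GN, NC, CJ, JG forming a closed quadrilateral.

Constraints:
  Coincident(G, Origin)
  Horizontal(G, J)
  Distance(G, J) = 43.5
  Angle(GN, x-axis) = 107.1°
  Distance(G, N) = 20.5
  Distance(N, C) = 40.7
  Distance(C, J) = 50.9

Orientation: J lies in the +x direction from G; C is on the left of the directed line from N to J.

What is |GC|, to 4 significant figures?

52.82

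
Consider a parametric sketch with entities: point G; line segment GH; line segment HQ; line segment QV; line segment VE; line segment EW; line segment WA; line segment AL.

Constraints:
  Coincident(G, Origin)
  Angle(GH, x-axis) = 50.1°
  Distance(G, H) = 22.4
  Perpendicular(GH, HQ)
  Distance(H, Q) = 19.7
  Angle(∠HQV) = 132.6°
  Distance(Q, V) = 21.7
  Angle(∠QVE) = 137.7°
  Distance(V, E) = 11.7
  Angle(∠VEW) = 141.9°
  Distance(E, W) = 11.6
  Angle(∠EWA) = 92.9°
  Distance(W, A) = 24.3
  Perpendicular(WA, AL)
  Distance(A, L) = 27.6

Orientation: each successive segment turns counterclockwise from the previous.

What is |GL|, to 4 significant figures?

32.04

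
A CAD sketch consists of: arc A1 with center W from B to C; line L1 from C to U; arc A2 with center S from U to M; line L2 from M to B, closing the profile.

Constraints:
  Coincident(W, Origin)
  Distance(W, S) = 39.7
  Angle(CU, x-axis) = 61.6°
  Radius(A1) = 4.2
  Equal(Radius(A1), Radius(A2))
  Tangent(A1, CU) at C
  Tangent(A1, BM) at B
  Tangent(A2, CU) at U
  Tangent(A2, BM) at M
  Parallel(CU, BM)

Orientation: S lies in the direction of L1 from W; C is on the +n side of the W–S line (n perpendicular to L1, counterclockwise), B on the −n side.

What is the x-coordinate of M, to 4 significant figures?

22.58

Tangency of A1 to both parallel lines with radius 4.2 puts C and B at W ± 4.2·n: C = (-3.695, 1.998), B = (3.695, -1.998). Equal radii place U and M the same way about S: U = S + 4.2·n = (15.19, 36.92), M = S − 4.2·n = (22.58, 32.92). So M.x = 22.58.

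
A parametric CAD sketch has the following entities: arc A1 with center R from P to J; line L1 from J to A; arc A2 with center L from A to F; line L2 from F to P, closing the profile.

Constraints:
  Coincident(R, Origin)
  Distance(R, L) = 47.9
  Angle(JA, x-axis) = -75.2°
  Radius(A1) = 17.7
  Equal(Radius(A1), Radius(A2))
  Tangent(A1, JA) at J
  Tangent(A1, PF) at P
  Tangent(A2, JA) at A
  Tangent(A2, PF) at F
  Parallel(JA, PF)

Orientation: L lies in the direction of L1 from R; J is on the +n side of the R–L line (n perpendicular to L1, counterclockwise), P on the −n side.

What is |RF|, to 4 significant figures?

51.07

Tangency of A1 to both parallel lines with radius 17.7 puts J and P at R ± 17.7·n: J = (17.11, 4.521), P = (-17.11, -4.521). Equal radii place A and F the same way about L: A = L + 17.7·n = (29.35, -41.79), F = L − 17.7·n = (-4.877, -50.83). Then |RF| = |F − R| = 51.07.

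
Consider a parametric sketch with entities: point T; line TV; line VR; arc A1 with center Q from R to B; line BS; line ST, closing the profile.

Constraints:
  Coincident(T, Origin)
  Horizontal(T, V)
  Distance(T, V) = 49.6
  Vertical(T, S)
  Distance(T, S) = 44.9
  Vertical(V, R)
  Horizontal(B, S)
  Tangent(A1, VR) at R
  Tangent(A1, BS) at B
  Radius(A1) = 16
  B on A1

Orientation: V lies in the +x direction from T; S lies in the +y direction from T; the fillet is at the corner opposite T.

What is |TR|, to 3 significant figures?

57.4

The virtual corner opposite T is at (49.6, 44.9). The tangent condition forces QR to be normal to VR and the tangent condition forces QB to be normal to BS, with radius 16.0, so the center Q sits 16.0 in from both sides at Q = (33.6, 28.9). That places the tangent points at R = (49.6, 28.9) on VR and B = (33.6, 44.9) on BS. Then |TR| = |R − T| = 57.4.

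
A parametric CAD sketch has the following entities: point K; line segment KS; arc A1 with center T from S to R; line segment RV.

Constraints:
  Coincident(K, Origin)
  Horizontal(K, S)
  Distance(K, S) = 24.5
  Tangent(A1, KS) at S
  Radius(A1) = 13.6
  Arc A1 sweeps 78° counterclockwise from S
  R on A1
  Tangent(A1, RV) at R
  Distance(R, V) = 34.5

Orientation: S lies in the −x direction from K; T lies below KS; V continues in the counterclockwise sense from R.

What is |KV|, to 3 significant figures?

63.3

K is at the origin; KS is horizontal with |KS| = 24.5 and S on the −x side, so S = (-24.5, 0.00). A1 meets KS tangentially, so TS is at right angles to KS, so T = S + (0, -13.6) = (-24.5, -13.6). On A1, S sits at bearing 90° from T; a 78° counterclockwise sweep puts R at bearing 168°, so R = T + 13.6·(cos 168°, sin 168°) = (-37.8, -10.8). The tangent condition forces TR to be normal to RV, so RV runs along (−sin 168°, cos 168°); with |RV| = 34.5, V = (-45.0, -44.5). Then |KV| = |V − K| = 63.3.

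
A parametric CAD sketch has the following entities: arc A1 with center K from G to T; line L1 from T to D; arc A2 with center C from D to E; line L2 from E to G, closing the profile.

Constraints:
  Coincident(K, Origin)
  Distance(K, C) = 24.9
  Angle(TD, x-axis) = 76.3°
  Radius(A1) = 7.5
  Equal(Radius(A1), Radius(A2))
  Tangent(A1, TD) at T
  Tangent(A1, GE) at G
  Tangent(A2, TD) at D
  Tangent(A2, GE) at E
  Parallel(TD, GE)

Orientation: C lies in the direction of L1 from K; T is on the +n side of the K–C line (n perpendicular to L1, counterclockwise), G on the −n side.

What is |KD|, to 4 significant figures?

26.00

The slot axis is L1's direction at 76.3°, so u = (cos 76.3°, sin 76.3°) = (0.2368, 0.9715) and n = (−sin 76.3°, cos 76.3°) = (-0.9715, 0.2368). K is at the origin and C lies 24.9 along u from K, so C = 24.9·u = (5.897, 24.19). Tangency of A1 to both parallel lines with radius 7.5 puts T and G at K ± 7.5·n: T = (-7.287, 1.776), G = (7.287, -1.776). Equal radii place D and E the same way about C: D = C + 7.5·n = (-1.389, 25.97), E = C − 7.5·n = (13.18, 22.42). Then |KD| = |D − K| = 26.00.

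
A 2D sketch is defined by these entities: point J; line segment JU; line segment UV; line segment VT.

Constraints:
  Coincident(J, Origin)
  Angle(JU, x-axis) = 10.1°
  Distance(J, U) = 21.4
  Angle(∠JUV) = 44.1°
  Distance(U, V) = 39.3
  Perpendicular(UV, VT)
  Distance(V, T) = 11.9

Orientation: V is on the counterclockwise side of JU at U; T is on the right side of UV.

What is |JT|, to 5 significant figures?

35.925

J is at the origin; JU runs at 10.1° with length 21.4, so U = 21.4·(cos 10.1°, sin 10.1°) = (21.068, 3.7528). ∠JUV = 44.1°, so UV runs at 10.1° + (180° − 44.1°) = 146.00° from the x-axis; with |UV| = 39.3, V = U + 39.3·(cos 146.00°, sin 146.00°) = (-11.513, 25.729). The perpendicularity gives VT at right angles to UV; with |VT| = 11.9 on the right of UV, T = V + 11.9·(0.55919, 0.82904) = (-4.8584, 35.595). Then |JT| = |T − J| = 35.925.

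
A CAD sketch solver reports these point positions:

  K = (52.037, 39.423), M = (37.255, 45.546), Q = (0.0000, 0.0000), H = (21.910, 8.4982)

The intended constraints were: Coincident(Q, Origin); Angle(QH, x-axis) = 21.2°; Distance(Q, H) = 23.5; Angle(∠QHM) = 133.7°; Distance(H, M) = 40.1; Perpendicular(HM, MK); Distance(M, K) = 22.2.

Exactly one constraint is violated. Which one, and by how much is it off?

Distance(M, K) = 22.2 — off by 6.20.

Q = (0.00, 0.00) ✓; QH at 21.20° ✓; |QH| = 23.50 ✓; ∠QHM = 133.7° ✓; |HM| = 40.10 ✓; ∠(HM, MK) = 90.00° ✓; |MK| = 16.00 ✗.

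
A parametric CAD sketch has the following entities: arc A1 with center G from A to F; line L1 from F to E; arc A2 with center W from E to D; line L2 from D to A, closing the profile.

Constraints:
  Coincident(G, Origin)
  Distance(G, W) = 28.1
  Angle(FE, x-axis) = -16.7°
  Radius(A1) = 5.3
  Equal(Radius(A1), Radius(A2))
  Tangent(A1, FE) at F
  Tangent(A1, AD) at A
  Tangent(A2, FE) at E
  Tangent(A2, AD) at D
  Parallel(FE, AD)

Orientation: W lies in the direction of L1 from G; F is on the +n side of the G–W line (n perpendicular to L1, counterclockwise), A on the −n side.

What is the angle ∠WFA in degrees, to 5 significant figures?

79.319°

The slot axis is L1's direction at -16.7°, so u = (cos -16.7°, sin -16.7°) = (0.95782, -0.28736) and n = (−sin -16.7°, cos -16.7°) = (0.28736, 0.95782). G is at the origin and W lies 28.1 along u from G, so W = 28.1·u = (26.915, -8.0748). Tangency of A1 to both parallel lines with radius 5.3 puts F and A at G ± 5.3·n: F = (1.5230, 5.0765), A = (-1.5230, -5.0765). Then cos ∠WFA = FW·FA / (|FW||FA|), giving 79.319°.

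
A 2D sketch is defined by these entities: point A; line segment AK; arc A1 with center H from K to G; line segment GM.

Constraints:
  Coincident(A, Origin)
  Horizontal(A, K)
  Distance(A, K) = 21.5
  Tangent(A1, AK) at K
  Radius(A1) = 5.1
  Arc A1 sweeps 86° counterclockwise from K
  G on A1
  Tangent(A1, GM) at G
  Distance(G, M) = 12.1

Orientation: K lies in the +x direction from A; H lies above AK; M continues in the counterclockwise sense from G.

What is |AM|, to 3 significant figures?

32.2

A is at the origin; AK is horizontal with |AK| = 21.5 and K on the +x side, so K = (21.5, 0.00). The tangent condition forces HK to be normal to AK, so H = K + (0, 5.1) = (21.5, 5.10). On A1, K sits at bearing -90° from H; an 86° counterclockwise sweep puts G at bearing -4°, so G = H + 5.1·(cos -4°, sin -4°) = (26.6, 4.74). Since A1 is tangent to GM there, HG ⟂ GM, so GM runs along (−sin -4°, cos -4°); with |GM| = 12.1, M = (27.4, 16.8). Then |AM| = |M − A| = 32.2.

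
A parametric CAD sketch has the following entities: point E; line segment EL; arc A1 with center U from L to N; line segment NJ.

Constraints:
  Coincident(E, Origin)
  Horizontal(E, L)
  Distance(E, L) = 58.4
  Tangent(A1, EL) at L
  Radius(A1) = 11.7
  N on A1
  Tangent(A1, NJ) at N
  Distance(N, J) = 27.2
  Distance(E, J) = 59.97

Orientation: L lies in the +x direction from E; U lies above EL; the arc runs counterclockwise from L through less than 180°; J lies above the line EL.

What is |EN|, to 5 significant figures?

69.279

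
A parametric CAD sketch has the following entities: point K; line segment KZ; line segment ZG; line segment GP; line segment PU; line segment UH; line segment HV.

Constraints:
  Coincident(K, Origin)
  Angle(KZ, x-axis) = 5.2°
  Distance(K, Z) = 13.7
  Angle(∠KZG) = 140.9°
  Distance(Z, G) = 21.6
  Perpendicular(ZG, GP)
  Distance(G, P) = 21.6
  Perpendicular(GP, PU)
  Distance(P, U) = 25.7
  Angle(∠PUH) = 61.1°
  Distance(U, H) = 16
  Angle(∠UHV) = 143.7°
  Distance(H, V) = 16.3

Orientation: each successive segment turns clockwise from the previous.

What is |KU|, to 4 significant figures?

14.51

K is at the origin; KZ runs at 5.2° with length 13.7, so Z = (13.64, 1.242). ∠KZG = 140.9° gives ZG at -33.90° from the x-axis; with |ZG| = 21.6, G = (31.57, -10.81). The perpendicularity gives GP at right angles to ZG, so GP runs at -123.9°; with |GP| = 21.6, P = (19.52, -28.73). The perpendicularity gives PU at right angles to GP, so PU runs at 146.1°; with |PU| = 25.7, U = (-1.807, -14.40). Then |KU| = |U − K| = 14.51.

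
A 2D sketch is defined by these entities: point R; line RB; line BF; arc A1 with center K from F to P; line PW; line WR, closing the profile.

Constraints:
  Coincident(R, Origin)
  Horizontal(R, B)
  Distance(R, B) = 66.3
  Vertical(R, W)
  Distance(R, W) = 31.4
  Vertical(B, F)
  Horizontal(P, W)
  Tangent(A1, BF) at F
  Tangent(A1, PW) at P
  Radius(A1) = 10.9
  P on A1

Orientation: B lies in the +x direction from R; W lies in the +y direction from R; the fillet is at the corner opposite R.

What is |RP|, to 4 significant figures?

63.68

R is at the origin; RB is horizontal with |RB| = 66.3 and B on the +x side, so B = (66.30, 0.000). R and W share the same x with |RW| = 31.4 and W on the +y side, so W = (0.000, 31.40). The virtual corner opposite R is at (66.30, 31.40). Since A1 is tangent to BF there, KF ⟂ BF and the tangent condition forces KP to be normal to PW, with radius 10.9, so the center K sits 10.9 in from both sides at K = (55.40, 20.50). That places the tangent points at F = (66.30, 20.50) on BF and P = (55.40, 31.40) on PW. Then |RP| = |P − R| = 63.68.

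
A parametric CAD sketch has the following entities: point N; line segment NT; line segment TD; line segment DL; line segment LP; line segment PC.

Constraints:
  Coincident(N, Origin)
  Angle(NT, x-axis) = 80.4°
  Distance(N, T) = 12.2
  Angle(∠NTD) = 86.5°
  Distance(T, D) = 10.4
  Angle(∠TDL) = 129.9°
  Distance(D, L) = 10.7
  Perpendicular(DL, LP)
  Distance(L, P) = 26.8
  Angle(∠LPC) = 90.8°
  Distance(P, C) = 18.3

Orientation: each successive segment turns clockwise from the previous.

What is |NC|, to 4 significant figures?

15.99

N is at the origin; NT runs at 80.4° with length 12.2, so T = (2.035, 12.03). ∠NTD = 86.5° gives TD at -13.10° from the x-axis; with |TD| = 10.4, D = (12.16, 9.672). ∠TDL = 129.9° gives DL at -63.20° from the x-axis; with |DL| = 10.7, L = (16.99, 0.1213). DL is perpendicular to LP, so LP runs at -153.2°; with |LP| = 26.8, P = (-6.933, -11.96). ∠LPC = 90.8° gives PC at 117.6° from the x-axis; with |PC| = 18.3, C = (-15.41, 4.255). Then |NC| = |C − N| = 15.99.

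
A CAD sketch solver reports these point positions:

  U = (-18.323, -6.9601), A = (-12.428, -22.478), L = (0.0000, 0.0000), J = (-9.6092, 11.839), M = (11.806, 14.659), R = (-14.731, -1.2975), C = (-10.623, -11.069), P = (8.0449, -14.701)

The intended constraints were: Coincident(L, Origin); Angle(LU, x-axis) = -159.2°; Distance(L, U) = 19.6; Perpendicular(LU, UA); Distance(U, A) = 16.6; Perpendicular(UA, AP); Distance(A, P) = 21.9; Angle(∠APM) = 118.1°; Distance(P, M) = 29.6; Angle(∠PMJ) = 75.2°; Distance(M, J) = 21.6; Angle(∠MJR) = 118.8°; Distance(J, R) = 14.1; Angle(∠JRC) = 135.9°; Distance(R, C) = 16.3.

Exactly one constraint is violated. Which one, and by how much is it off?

Distance(R, C) = 16.3 — off by 5.70.

L = (0.00, 0.00) ✓; LU at -159.2° ✓; |LU| = 19.60 ✓; ∠(LU, UA) = 90.00° ✓; |UA| = 16.60 ✓; ∠(UA, AP) = 90.00° ✓; |AP| = 21.90 ✓; ∠APM = 118.1° ✓; |PM| = 29.60 ✓; ∠PMJ = 75.20° ✓; |MJ| = 21.60 ✓; ∠MJR = 118.8° ✓; |JR| = 14.10 ✓; ∠JRC = 135.9° ✓; |RC| = 10.60 ✗.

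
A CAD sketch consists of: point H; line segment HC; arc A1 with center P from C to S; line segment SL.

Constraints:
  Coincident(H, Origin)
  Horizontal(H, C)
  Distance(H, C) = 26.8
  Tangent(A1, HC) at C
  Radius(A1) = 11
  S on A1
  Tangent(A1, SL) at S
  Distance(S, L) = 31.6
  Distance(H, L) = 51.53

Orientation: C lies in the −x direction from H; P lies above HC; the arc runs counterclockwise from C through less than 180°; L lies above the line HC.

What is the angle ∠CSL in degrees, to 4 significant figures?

126.0°

Checks: |PS| = 11.00 ✓; ∠(PS, SL) = 90.00° ✓; |SL| = 31.60 ✓; |HL| = 51.53 ✓.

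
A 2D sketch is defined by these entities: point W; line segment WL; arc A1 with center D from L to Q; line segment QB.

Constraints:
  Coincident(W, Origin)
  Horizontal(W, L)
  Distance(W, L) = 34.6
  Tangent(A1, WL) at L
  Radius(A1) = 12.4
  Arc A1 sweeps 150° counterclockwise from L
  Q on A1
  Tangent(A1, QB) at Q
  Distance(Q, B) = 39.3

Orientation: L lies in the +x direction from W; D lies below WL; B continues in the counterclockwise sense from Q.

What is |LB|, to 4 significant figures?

51.05

On A1, L sits at bearing 90° from D; a 150° counterclockwise sweep puts Q at bearing 240°, so Q = D + 12.4·(cos 240°, sin 240°) = (28.40, -23.14). A1 meets QB tangentially, so DQ is at right angles to QB, so QB runs along (−sin 240°, cos 240°); with |QB| = 39.3, B = (62.43, -42.79). Then |LB| = |B − L| = 51.05.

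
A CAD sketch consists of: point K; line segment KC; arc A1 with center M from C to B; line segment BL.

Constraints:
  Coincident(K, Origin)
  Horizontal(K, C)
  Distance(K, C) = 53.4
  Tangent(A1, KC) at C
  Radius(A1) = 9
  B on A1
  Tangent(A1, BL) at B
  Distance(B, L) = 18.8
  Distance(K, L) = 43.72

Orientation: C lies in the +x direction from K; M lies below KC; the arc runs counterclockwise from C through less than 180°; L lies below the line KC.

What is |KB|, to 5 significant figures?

45.499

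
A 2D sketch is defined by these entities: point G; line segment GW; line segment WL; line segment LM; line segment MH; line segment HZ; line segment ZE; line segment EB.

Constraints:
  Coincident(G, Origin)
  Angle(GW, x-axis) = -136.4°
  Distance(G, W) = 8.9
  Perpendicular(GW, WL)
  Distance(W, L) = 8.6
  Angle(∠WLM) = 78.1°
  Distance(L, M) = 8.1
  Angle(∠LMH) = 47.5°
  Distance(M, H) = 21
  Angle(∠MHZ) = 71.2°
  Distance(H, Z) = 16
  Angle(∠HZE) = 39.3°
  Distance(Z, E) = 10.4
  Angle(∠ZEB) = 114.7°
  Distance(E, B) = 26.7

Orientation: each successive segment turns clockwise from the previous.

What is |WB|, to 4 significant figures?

24.05

∠HZE = 39.3° gives ZE at 9.700° from the x-axis; with |ZE| = 10.4, E = (-13.08, -6.626). ∠ZEB = 114.7° gives EB at -55.60° from the x-axis; with |EB| = 26.7, B = (2.005, -28.66). Then |WB| = |B − W| = 24.05.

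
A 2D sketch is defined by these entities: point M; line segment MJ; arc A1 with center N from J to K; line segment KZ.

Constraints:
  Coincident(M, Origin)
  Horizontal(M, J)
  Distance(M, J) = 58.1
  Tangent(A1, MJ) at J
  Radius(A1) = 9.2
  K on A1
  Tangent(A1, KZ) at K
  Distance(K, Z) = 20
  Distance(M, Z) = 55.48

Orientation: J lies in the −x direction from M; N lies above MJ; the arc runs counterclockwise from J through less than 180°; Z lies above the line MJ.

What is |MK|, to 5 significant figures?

49.668

Checks: |NK| = 9.200 ✓; ∠(NK, KZ) = 90.00° ✓; |KZ| = 20.00 ✓; |MZ| = 55.48 ✓.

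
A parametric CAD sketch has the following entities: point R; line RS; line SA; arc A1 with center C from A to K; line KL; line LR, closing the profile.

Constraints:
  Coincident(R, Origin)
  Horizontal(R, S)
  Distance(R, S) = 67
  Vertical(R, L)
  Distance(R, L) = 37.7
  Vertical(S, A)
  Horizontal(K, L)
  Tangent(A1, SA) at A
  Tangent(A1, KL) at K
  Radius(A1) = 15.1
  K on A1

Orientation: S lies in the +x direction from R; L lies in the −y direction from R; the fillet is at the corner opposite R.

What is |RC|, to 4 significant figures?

56.61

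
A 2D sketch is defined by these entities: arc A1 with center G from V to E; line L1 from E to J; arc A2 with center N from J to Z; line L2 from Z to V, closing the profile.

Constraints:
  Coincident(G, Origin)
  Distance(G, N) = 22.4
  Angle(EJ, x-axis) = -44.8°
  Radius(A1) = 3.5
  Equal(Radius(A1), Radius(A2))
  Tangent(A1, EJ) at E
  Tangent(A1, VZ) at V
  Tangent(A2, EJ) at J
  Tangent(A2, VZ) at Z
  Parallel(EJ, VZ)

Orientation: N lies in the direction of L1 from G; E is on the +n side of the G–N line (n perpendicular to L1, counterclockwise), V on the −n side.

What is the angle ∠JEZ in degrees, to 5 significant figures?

17.354°

The slot axis is L1's direction at -44.8°, so u = (cos -44.8°, sin -44.8°) = (0.70957, -0.70463) and n = (−sin -44.8°, cos -44.8°) = (0.70463, 0.70957). G is at the origin and N lies 22.4 along u from G, so N = 22.4·u = (15.894, -15.784). Tangency of A1 to both parallel lines with radius 3.5 puts E and V at G ± 3.5·n: E = (2.4662, 2.4835), V = (-2.4662, -2.4835). Equal radii place J and Z the same way about N: J = N + 3.5·n = (18.361, -13.300), Z = N − 3.5·n = (13.428, -18.267). Then cos ∠JEZ = EJ·EZ / (|EJ||EZ|), giving 17.354°.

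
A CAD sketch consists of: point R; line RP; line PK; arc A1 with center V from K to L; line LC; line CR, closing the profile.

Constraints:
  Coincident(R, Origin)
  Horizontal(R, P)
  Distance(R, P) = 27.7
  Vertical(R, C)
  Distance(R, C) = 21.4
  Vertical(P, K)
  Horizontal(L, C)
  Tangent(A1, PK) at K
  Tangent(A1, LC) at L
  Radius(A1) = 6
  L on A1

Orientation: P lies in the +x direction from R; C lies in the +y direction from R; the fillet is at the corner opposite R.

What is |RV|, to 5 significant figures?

26.609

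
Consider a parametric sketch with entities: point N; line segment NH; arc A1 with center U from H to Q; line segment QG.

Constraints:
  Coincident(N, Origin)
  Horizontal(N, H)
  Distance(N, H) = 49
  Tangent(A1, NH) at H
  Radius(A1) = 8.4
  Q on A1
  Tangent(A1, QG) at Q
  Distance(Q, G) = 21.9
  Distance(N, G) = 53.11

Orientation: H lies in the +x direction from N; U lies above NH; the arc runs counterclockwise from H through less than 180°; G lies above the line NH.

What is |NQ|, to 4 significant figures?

57.39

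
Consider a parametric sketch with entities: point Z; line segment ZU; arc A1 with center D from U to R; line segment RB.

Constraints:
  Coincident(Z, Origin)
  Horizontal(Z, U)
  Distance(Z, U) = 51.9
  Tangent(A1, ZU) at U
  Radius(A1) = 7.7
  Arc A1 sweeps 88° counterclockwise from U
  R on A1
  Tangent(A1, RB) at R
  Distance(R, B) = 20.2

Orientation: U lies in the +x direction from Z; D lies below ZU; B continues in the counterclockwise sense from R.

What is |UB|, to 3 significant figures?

28.9

On A1, U sits at bearing 90° from D; an 88° counterclockwise sweep puts R at bearing 178°, so R = D + 7.7·(cos 178°, sin 178°) = (44.2, -7.43). A1 meets RB tangentially, so DR is at right angles to RB, so RB runs along (−sin 178°, cos 178°); with |RB| = 20.2, B = (43.5, -27.6). Then |UB| = |B − U| = 28.9.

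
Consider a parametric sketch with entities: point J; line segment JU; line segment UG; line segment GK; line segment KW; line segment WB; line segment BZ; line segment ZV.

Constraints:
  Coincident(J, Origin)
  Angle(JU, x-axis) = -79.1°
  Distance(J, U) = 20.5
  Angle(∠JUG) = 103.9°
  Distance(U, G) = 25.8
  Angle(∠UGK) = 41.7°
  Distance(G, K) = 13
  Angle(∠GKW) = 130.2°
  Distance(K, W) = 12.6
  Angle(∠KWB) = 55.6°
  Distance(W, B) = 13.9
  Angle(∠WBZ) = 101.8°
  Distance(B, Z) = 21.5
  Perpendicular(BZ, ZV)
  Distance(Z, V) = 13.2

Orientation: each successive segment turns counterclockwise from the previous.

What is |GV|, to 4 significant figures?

18.98

J is at the origin; JU runs at -79.1° with length 20.5, so U = (3.876, -20.13). ∠JUG = 103.9° gives UG at -3.000° from the x-axis; with |UG| = 25.8, G = (29.64, -21.48). ∠UGK = 41.7° gives GK at 135.3° from the x-axis; with |GK| = 13.0, K = (20.40, -12.34). ∠GKW = 130.2° gives KW at -174.9° from the x-axis; with |KW| = 12.6, W = (7.851, -13.46). ∠KWB = 55.6° gives WB at -50.50° from the x-axis; with |WB| = 13.9, B = (16.69, -24.18). ∠WBZ = 101.8° gives BZ at 27.70° from the x-axis; with |BZ| = 21.5, Z = (35.73, -14.19). The perpendicularity gives ZV at right angles to BZ, so ZV runs at 117.7°; with |ZV| = 13.2, V = (29.59, -2.501). Then |GV| = |V − G| = 18.98.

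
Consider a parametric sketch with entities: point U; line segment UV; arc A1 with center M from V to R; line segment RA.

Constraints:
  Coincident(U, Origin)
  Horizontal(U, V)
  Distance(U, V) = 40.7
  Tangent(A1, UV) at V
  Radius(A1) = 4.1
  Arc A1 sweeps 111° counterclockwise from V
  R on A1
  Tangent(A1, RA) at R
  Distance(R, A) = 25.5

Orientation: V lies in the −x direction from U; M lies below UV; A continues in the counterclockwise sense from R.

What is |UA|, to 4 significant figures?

45.99

On A1, V sits at bearing 90° from M; a 111° counterclockwise sweep puts R at bearing 201°, so R = M + 4.1·(cos 201°, sin 201°) = (-44.53, -5.569). Tangency of A1 to RA means the radius MR is perpendicular to RA, so RA runs along (−sin 201°, cos 201°); with |RA| = 25.5, A = (-35.39, -29.38). Then |UA| = |A − U| = 45.99.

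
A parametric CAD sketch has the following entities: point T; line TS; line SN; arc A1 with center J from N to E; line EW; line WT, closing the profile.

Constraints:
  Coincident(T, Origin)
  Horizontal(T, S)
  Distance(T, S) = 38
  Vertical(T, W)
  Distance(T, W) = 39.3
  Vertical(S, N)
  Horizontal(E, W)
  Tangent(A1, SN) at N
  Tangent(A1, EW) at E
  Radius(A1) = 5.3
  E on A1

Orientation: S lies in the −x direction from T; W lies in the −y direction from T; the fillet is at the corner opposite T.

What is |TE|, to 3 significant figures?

51.1

T is at the origin; TS is horizontal with |TS| = 38.0 and S on the −x side, so S = (-38.0, 0.00). TW is vertical with |TW| = 39.3 and W on the −y side, so W = (0.00, -39.3). The virtual corner opposite T is at (-38.0, -39.3). Tangency of A1 to SN means the radius JN is perpendicular to SN and tangency of A1 to EW means the radius JE is perpendicular to EW, with radius 5.3, so the center J sits 5.3 in from both sides at J = (-32.7, -34.0). That places the tangent points at N = (-38.0, -34.0) on SN and E = (-32.7, -39.3) on EW. Then |TE| = |E − T| = 51.1.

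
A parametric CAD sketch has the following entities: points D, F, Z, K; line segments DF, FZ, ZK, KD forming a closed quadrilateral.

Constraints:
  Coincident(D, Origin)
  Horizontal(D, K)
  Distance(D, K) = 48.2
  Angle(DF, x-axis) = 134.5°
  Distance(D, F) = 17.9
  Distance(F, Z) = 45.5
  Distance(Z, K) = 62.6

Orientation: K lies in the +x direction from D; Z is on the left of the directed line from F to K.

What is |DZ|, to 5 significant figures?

52.467

Checks: |FZ| = 45.50 ✓; |ZK| = 62.60 ✓.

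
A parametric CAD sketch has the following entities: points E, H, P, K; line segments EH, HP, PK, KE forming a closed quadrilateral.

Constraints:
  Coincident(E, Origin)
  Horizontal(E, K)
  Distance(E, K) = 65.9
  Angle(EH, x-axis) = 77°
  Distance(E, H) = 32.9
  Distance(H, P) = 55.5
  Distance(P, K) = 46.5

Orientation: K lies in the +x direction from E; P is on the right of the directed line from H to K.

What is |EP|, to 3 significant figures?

32.0

E is at the origin; EK is horizontal with |EK| = 65.9 and K in +x, so K = (65.9, 0). EH runs at 77.0° with |EH| = 32.9, so H = (7.40, 32.1). P is determined by |HP| = 55.5 and |PK| = 46.5 together: it lies at the intersection of circle(H, 55.5) and circle(K, 46.5). With |HK| = 66.7, the foot of the radical line on HK is 40.2 from H and the perpendicular offset is √(55.5² − 40.2²) = 38.2. Taking the right-of-HK solution: P = (24.3, -20.8).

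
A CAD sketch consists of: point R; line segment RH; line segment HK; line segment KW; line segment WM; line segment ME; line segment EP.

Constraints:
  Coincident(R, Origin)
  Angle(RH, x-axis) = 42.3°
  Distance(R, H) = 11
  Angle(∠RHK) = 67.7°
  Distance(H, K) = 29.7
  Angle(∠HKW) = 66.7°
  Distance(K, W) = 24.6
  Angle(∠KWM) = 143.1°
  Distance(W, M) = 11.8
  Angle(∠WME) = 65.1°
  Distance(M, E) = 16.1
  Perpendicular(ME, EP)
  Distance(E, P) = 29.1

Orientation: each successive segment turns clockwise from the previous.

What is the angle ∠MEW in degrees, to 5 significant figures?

43.875°

R is at the origin; RH runs at 42.3° with length 11.0, so H = (8.1359, 7.4031). ∠RHK = 67.7° gives HK at -70.000° from the x-axis; with |HK| = 29.7, K = (18.294, -20.506). ∠HKW = 66.7° gives KW at 176.70° from the x-axis; with |KW| = 24.6, W = (-6.2653, -19.090). ∠KWM = 143.1° gives WM at 139.80° from the x-axis; with |WM| = 11.8, M = (-15.278, -11.473). ∠WME = 65.1° gives ME at 24.900° from the x-axis; with |ME| = 16.1, E = (-0.67465, -4.6946). Then cos ∠MEW = EM·EW / (|EM||EW|), giving 43.875°.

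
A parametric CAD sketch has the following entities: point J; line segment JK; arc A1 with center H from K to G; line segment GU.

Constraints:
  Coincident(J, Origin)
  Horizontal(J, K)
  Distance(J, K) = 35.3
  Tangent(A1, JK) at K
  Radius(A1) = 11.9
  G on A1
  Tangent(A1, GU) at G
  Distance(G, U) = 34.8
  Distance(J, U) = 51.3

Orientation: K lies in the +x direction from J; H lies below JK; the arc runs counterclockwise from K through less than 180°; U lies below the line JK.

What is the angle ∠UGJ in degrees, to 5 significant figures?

114.10°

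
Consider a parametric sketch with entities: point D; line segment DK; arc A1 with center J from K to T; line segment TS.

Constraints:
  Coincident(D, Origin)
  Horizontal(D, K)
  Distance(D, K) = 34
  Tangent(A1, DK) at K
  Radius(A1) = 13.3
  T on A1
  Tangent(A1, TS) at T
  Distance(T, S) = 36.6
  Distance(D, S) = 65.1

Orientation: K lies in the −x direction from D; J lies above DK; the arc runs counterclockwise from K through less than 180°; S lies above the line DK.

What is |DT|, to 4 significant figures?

29.59

Checks: ∠(JK, KD) = 90.00° ✓; |JT| = 13.30 ✓; ∠(JT, TS) = 90.00° ✓; |TS| = 36.60 ✓; |DS| = 65.10 ✓.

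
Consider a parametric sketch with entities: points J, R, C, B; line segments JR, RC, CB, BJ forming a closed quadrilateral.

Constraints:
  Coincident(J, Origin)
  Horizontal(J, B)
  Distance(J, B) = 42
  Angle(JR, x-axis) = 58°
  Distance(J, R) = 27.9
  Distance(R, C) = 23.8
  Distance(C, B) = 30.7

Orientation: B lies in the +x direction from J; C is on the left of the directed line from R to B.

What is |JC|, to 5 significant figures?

48.354

J is at the origin; JB is horizontal with |JB| = 42.0 and B in +x, so B = (42.0, 0). JR runs at 58.0° with |JR| = 27.9, so R = (14.785, 23.661). C is determined by |RC| = 23.8 and |CB| = 30.7 together: it lies at the intersection of circle(R, 23.8) and circle(B, 30.7). With |RB| = 36.062, the foot of the radical line on RB is 12.817 from R and the perpendicular offset is √(23.8² − 12.817²) = 20.054. Taking the left-of-RB solution: C = (37.615, 30.385).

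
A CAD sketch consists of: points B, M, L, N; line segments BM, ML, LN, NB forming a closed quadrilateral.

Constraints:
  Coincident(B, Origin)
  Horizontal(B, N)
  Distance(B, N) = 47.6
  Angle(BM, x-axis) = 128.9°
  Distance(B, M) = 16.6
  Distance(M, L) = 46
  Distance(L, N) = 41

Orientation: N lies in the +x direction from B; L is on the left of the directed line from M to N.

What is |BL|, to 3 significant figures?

46.7

Checks: |ML| = 46.00 ✓; |LN| = 41.00 ✓.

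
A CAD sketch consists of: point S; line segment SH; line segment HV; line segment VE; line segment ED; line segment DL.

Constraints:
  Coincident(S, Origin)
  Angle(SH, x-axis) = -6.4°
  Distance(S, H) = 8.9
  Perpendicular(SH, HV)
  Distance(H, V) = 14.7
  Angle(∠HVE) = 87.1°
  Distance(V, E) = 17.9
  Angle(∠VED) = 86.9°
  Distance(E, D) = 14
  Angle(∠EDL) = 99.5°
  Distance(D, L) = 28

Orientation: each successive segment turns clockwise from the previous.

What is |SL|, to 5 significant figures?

20.517

∠VED = 86.9° gives ED at 77.600° from the x-axis; with |ED| = 14.0, D = (-7.4525, 0.96566). ∠EDL = 99.5° gives DL at -2.9000° from the x-axis; with |DL| = 28.0, L = (20.512, -0.45094). Then |SL| = |L − S| = 20.517.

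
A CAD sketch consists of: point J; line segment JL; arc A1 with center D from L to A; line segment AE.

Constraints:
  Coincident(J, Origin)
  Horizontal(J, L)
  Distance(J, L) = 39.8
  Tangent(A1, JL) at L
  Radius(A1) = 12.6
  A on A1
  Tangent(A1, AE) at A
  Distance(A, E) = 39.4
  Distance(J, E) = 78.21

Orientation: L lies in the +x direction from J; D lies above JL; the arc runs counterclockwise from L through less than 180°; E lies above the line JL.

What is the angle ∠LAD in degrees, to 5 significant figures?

52.572°

Checks: ∠(DL, LJ) = 90.00° ✓; |DL| = 12.60 ✓; |DA| = 12.60 ✓; ∠(DA, AE) = 90.00° ✓; |AE| = 39.40 ✓; |JE| = 78.21 ✓.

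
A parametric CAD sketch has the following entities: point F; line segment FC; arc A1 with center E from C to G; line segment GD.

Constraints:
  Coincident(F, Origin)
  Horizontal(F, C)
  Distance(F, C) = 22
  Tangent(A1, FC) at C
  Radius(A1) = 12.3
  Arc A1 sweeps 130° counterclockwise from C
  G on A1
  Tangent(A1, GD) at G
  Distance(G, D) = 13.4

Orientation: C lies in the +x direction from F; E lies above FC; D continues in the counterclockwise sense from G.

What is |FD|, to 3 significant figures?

38.1

F is at the origin; F and C share the same y with |FC| = 22.0 and C on the +x side, so C = (22.0, 0.00). The tangent condition forces EC to be normal to FC, so E = C + (0, 12.3) = (22.0, 12.3). On A1, C sits at bearing -90° from E; a 130° counterclockwise sweep puts G at bearing 40°, so G = E + 12.3·(cos 40°, sin 40°) = (31.4, 20.2). A1 meets GD tangentially, so EG is at right angles to GD, so GD runs along (−sin 40°, cos 40°); with |GD| = 13.4, D = (22.8, 30.5). Then |FD| = |D − F| = 38.1.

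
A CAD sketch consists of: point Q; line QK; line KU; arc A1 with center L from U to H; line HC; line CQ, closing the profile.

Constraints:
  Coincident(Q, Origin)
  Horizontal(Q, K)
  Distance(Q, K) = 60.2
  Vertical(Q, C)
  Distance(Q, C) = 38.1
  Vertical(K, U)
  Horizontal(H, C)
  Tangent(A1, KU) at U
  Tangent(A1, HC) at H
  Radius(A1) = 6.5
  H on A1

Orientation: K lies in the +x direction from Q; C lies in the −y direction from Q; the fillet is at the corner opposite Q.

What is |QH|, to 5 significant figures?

65.843

Q is at the origin; Q and K share the same y with |QK| = 60.2 and K on the +x side, so K = (60.200, 0.0000). QC is vertical with |QC| = 38.1 and C on the −y side, so C = (0.0000, -38.100). The virtual corner opposite Q is at (60.200, -38.100). The tangent condition forces LU to be normal to KU and since A1 is tangent to HC there, LH ⟂ HC, with radius 6.5, so the center L sits 6.5 in from both sides at L = (53.700, -31.600). That places the tangent points at U = (60.200, -31.600) on KU and H = (53.700, -38.100) on HC. Then |QH| = |H − Q| = 65.843.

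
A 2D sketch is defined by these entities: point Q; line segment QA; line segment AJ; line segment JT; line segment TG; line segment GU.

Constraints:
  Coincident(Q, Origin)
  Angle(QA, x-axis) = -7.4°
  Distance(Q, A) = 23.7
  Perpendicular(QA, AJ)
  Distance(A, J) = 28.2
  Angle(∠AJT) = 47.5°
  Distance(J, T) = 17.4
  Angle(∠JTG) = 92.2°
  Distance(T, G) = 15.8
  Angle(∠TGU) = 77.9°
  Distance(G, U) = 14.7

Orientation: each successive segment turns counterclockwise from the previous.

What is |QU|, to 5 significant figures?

34.072

Q is at the origin; QA runs at -7.4° with length 23.7, so A = (23.503, -3.0525). The perpendicularity gives AJ at right angles to QA, so AJ runs at 82.600°; with |AJ| = 28.2, J = (27.135, 24.913). ∠AJT = 47.5° gives JT at -144.90° from the x-axis; with |JT| = 17.4, T = (12.899, 14.908). ∠JTG = 92.2° gives TG at -57.100° from the x-axis; with |TG| = 15.8, G = (21.481, 1.6416). ∠TGU = 77.9° gives GU at 45.000° from the x-axis; with |GU| = 14.7, U = (31.875, 12.036). Then |QU| = |U − Q| = 34.072.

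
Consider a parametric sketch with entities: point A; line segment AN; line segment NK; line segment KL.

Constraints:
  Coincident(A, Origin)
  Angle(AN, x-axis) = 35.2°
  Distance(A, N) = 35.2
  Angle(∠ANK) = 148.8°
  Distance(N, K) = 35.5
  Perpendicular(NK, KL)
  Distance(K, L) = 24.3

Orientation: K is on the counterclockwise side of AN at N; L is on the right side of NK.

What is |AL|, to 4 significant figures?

78.19

A is at the origin; AN runs at 35.2° with length 35.2, so N = 35.2·(cos 35.2°, sin 35.2°) = (28.76, 20.29). ∠ANK = 148.8°, so NK runs at 35.2° + (180° − 148.8°) = 66.40° from the x-axis; with |NK| = 35.5, K = N + 35.5·(cos 66.40°, sin 66.40°) = (42.98, 52.82). NK is perpendicular to KL; with |KL| = 24.3 on the right of NK, L = K + 24.3·(0.9164, -0.4003) = (65.24, 43.09). Then |AL| = |L − A| = 78.19.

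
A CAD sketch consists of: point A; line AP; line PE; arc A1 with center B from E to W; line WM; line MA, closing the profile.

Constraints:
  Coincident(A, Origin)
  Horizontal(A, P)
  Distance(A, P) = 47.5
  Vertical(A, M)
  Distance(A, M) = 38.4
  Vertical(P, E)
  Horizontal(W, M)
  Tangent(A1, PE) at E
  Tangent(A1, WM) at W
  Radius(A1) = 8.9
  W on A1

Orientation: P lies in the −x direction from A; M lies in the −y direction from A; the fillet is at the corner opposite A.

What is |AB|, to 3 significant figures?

48.6

A is at the origin; A and P share the same y with |AP| = 47.5 and P on the −x side, so P = (-47.5, 0.00). A and M share the same x with |AM| = 38.4 and M on the −y side, so M = (0.00, -38.4). The virtual corner opposite A is at (-47.5, -38.4). Since A1 is tangent to PE there, BE ⟂ PE and A1 meets WM tangentially, so BW is at right angles to WM, with radius 8.9, so the center B sits 8.9 in from both sides at B = (-38.6, -29.5). Then |AB| = |B − A| = 48.6.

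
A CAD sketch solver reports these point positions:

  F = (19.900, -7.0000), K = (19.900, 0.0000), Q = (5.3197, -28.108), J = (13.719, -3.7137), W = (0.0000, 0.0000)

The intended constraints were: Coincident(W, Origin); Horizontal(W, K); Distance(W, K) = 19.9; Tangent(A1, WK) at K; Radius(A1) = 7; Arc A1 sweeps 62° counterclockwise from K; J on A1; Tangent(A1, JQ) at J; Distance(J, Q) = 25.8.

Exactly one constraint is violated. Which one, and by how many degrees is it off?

Tangent(A1, JQ) at J — off by 9.00°.

W = (0.00, 0.00) ✓; W.y = 0.00, K.y = 0.00 ✓; |WK| = 19.90 ✓; ∠(FK, KW) = 90.00° ✓; |FK| = 7.000 ✓; bearing(F→J) − bearing(F→K) = 62.00° ✓; |FJ| = 7.000 ✓; ∠(FJ, JQ) = 81.00° ✗; |JQ| = 25.80 ✓.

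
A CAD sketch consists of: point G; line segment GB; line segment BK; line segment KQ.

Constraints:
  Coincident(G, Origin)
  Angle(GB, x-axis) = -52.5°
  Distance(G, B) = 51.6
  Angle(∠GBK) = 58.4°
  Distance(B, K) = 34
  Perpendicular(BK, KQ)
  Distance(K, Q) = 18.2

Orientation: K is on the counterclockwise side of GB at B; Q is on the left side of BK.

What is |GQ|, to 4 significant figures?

26.67

G is at the origin; GB runs at -52.5° with length 51.6, so B = 51.6·(cos -52.5°, sin -52.5°) = (31.41, -40.94). ∠GBK = 58.4°, so BK runs at -52.5° + (180° − 58.4°) = 69.10° from the x-axis; with |BK| = 34.0, K = B + 34.0·(cos 69.10°, sin 69.10°) = (43.54, -9.174). The perpendicularity gives KQ at right angles to BK; with |KQ| = 18.2 on the left of BK, Q = K + 18.2·(-0.9342, 0.3567) = (26.54, -2.681). Then |GQ| = |Q − G| = 26.67.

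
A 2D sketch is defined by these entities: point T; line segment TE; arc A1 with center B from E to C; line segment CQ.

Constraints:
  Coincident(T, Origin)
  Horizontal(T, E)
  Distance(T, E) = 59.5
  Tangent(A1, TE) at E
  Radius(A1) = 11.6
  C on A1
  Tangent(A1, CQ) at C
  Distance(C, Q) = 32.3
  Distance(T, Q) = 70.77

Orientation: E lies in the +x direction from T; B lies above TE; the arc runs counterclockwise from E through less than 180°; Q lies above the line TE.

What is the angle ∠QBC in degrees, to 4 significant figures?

70.25°

Checks: T = (0.00, 0.00) ✓; |BC| = 11.60 ✓; ∠(BC, CQ) = 90.00° ✓; |CQ| = 32.30 ✓; |TQ| = 70.77 ✓.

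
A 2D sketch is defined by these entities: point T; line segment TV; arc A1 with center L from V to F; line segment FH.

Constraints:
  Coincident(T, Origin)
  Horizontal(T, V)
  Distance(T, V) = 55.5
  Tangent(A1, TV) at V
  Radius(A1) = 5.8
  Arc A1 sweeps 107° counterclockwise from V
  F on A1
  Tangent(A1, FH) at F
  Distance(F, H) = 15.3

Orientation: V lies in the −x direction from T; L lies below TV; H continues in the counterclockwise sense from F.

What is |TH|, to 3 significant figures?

60.7

T is at the origin; TV is horizontal with |TV| = 55.5 and V on the −x side, so V = (-55.5, 0.00). Since A1 is tangent to TV there, LV ⟂ TV, so L = V + (0, -5.8) = (-55.5, -5.80). On A1, V sits at bearing 90° from L; a 107° counterclockwise sweep puts F at bearing 197°, so F = L + 5.8·(cos 197°, sin 197°) = (-61.0, -7.50). The tangent condition forces LF to be normal to FH, so FH runs along (−sin 197°, cos 197°); with |FH| = 15.3, H = (-56.6, -22.1). Then |TH| = |H − T| = 60.7.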